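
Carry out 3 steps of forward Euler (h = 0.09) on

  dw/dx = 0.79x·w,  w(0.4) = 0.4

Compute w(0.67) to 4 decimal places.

0.4433

Euler: w_{n+1} = w_n + h·f(x_n, w_n).
x=0.400000, w=0.400000: f=0.126400 → w ← 0.400000 + 0.09·0.126400 = 0.411376
x=0.490000, w=0.411376: f=0.159244 → w ← 0.411376 + 0.09·0.159244 = 0.425708
x=0.580000, w=0.425708: f=0.195059 → w ← 0.425708 + 0.09·0.195059 = 0.443263
w(0.67) ≈ 0.4433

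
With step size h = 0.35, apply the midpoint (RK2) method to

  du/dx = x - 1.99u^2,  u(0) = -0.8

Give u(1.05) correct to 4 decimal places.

Midpoint: k1 = f(x_n, u_n); k2 = f(x_n + h/2, u_n + (h/2)·k1); u_{n+1} = u_n + h·k2.
x=0.000000, u=-0.800000:
  k1 = f(0.000000, -0.800000) = -1.273600
  k2 = f(0.175000, -1.022880) = -1.907104
  u ← -0.800000 + 0.35·(-1.907104) = -1.467486
x=0.350000, u=-1.467486:
  k1 = f(0.350000, -1.467486) = -3.935498
  k2 = f(0.525000, -2.156199) = -8.726893
  u ← -1.467486 + 0.35·(-8.726893) = -4.521899
x=0.700000, u=-4.521899:
  k1 = f(0.700000, -4.521899) = -39.990663
  k2 = f(0.875000, -11.520265) = -263.230844
  u ← -4.521899 + 0.35·(-263.230844) = -96.652694
u(1.05) ≈ -96.6527

-96.6527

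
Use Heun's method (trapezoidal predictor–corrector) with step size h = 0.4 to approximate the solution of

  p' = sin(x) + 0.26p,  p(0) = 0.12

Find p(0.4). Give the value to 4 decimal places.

0.2110

Heun: k1 = f(x_n, p_n); k2 = f(x_n + h, p_n + h·k1); p_{n+1} = p_n + (h/2)·(k1 + k2).
x=0.000000, p=0.120000:
  k1 = f(0.000000, 0.120000) = 0.031200
  k2 = f(0.400000, 0.132480) = 0.423863
  p ← 0.120000 + (0.4/2)·(0.031200 + 0.423863) = 0.211013
p(0.4) ≈ 0.2110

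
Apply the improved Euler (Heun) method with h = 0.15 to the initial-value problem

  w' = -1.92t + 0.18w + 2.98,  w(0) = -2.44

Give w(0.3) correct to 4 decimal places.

-1.7445

Heun: k1 = f(t_n, w_n); k2 = f(t_n + h, w_n + h·k1); w_{n+1} = w_n + (h/2)·(k1 + k2).
t=0.000000, w=-2.440000:
  k1 = f(0.000000, -2.440000) = 2.540800
  k2 = f(0.150000, -2.058880) = 2.321402
  w ← -2.440000 + (0.15/2)·(2.540800 + 2.321402) = -2.075335
t=0.150000, w=-2.075335:
  k1 = f(0.150000, -2.075335) = 2.318440
  k2 = f(0.300000, -1.727569) = 2.093038
  w ← -2.075335 + (0.15/2)·(2.318440 + 2.093038) = -1.744474
w(0.3) ≈ -1.7445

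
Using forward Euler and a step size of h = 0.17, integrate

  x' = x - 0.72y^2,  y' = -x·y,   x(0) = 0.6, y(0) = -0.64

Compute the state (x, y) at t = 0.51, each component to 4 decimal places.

Euler on (x,y): x_{n+1} = x_n + h·x', y_{n+1} = y_n + h·y'.
0.000000: (0.600000, -0.640000); f=(0.305088, 0.384000) → (0.651865, -0.574720)
0.170000: (0.651865, -0.574720); f=(0.414047, 0.374640) → (0.722253, -0.511031)
0.340000: (0.722253, -0.511031); f=(0.534223, 0.369094) → (0.813071, -0.448285)
(x(0.51), y(0.51)) ≈ (0.8131, -0.4483)

0.8131, -0.4483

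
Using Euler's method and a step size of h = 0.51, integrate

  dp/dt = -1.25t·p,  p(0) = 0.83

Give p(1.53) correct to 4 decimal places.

Euler: p_{n+1} = p_n + h·f(t_n, p_n).
t=0.000000, p=0.830000: f=0.000000 → p ← 0.830000 + 0.51·0.000000 = 0.830000
t=0.510000, p=0.830000: f=-0.529125 → p ← 0.830000 + 0.51·(-0.529125) = 0.560146
t=1.020000, p=0.560146: f=-0.714186 → p ← 0.560146 + 0.51·(-0.714186) = 0.195911
p(1.53) ≈ 0.1959

0.1959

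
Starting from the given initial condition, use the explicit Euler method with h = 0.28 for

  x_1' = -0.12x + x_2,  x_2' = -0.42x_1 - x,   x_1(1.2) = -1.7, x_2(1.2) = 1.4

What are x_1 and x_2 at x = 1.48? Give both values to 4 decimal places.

-1.3483, 1.2639

Euler on (x_1,x_2): x_1_{n+1} = x_1_n + h·x_1', x_2_{n+1} = x_2_n + h·x_2'.
1.200000: (-1.700000, 1.400000); f=(1.256000, -0.486000) → (-1.348320, 1.263920)
(x_1(1.48), x_2(1.48)) ≈ (-1.3483, 1.2639)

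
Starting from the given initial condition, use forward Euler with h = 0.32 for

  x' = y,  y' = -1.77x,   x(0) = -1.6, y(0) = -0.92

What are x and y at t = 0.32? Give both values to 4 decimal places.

Euler on (x,y): x_{n+1} = x_n + h·x', y_{n+1} = y_n + h·y'.
0.000000: (-1.600000, -0.920000); f=(-0.920000, 2.832000) → (-1.894400, -0.013760)
(x(0.32), y(0.32)) ≈ (-1.8944, -0.0138)

-1.8944, -0.0138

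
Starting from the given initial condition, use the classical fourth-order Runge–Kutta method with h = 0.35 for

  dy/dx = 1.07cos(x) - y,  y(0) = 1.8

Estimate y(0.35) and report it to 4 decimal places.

RK4: k1 = f(x_n, y_n); k2 = f(x_n + h/2, y_n + (h/2)·k1); k3 = f(x_n + h/2, y_n + (h/2)·k2); k4 = f(x_n + h, y_n + h·k3); y_{n+1} = y_n + (h/6)·(k1 + 2k2 + 2k3 + k4).
x=0.000000, y=1.800000:
  k1 = f(0.000000, 1.800000) = -0.730000
  k2 = f(0.175000, 1.672250) = -0.618593
  k3 = f(0.175000, 1.691746) = -0.638089
  k4 = f(0.350000, 1.576669) = -0.571540
  y ← 1.800000 + (0.35/6)·(k1 + 2k2 + 2k3 + k4) = 1.577464
y(0.35) ≈ 1.5775

1.5775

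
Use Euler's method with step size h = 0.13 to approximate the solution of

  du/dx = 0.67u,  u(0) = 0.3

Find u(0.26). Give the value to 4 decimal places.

Euler: u_{n+1} = u_n + h·f(x_n, u_n).
x=0.000000, u=0.300000: f=0.201000 → u ← 0.300000 + 0.13·0.201000 = 0.326130
x=0.130000, u=0.326130: f=0.218507 → u ← 0.326130 + 0.13·0.218507 = 0.354536
u(0.26) ≈ 0.3545

0.3545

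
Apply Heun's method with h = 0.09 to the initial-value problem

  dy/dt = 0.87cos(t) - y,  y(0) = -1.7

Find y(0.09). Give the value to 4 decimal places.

-1.4793

Heun: k1 = f(t_n, y_n); k2 = f(t_n + h, y_n + h·k1); y_{n+1} = y_n + (h/2)·(k1 + k2).
t=0.000000, y=-1.700000:
  k1 = f(0.000000, -1.700000) = 2.570000
  k2 = f(0.090000, -1.468700) = 2.335179
  y ← -1.700000 + (0.09/2)·(2.570000 + 2.335179) = -1.479267
y(0.09) ≈ -1.4793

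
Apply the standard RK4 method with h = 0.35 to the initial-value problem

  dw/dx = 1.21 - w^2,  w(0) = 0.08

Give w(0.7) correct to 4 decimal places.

RK4: k1 = f(x_n, w_n); k2 = f(x_n + h/2, w_n + (h/2)·k1); k3 = f(x_n + h/2, w_n + (h/2)·k2); k4 = f(x_n + h, w_n + h·k3); w_{n+1} = w_n + (h/6)·(k1 + 2k2 + 2k3 + k4).
x=0.000000, w=0.080000:
  k1 = f(0.000000, 0.080000) = 1.203600
  k2 = f(0.175000, 0.290630) = 1.125534
  k3 = f(0.175000, 0.276968) = 1.133288
  k4 = f(0.350000, 0.476651) = 0.982804
  w ← 0.080000 + (0.35/6)·(k1 + 2k2 + 2k3 + k4) = 0.471070
x=0.350000, w=0.471070:
  k1 = f(0.350000, 0.471070) = 0.988093
  k2 = f(0.525000, 0.643986) = 0.795282
  k3 = f(0.525000, 0.610244) = 0.837602
  k4 = f(0.700000, 0.764230) = 0.625952
  w ← 0.471070 + (0.35/6)·(k1 + 2k2 + 2k3 + k4) = 0.755725
w(0.7) ≈ 0.7557

0.7557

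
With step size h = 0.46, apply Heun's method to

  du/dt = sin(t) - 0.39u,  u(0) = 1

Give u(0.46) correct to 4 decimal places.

0.9388

Heun: k1 = f(t_n, u_n); k2 = f(t_n + h, u_n + h·k1); u_{n+1} = u_n + (h/2)·(k1 + k2).
t=0.000000, u=1.000000:
  k1 = f(0.000000, 1.000000) = -0.390000
  k2 = f(0.460000, 0.820600) = 0.123914
  u ← 1.000000 + (0.46/2)·(-0.390000 + 0.123914) = 0.938800
u(0.46) ≈ 0.9388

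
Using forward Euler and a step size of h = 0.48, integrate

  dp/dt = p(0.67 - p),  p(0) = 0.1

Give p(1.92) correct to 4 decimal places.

Euler: p_{n+1} = p_n + h·f(t_n, p_n).
t=0.000000, p=0.100000: f=0.057000 → p ← 0.100000 + 0.48·0.057000 = 0.127360
t=0.480000, p=0.127360: f=0.069111 → p ← 0.127360 + 0.48·0.069111 = 0.160533
t=0.960000, p=0.160533: f=0.081786 → p ← 0.160533 + 0.48·0.081786 = 0.199791
t=1.440000, p=0.199791: f=0.093943 → p ← 0.199791 + 0.48·0.093943 = 0.244883
p(1.92) ≈ 0.2449

0.2449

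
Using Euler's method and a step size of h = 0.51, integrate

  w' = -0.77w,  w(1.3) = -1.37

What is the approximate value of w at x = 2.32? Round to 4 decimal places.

-0.5053

Euler: w_{n+1} = w_n + h·f(x_n, w_n).
x=1.300000, w=-1.370000: f=1.054900 → w ← -1.370000 + 0.51·1.054900 = -0.832001
x=1.810000, w=-0.832001: f=0.640641 → w ← -0.832001 + 0.51·0.640641 = -0.505274
w(2.32) ≈ -0.5053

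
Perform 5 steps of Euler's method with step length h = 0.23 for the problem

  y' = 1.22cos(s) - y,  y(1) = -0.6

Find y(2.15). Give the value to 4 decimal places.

-0.1696

Euler: y_{n+1} = y_n + h·f(s_n, y_n).
s=1.000000, y=-0.600000: f=1.259169 → y ← -0.600000 + 0.23·1.259169 = -0.310391
s=1.230000, y=-0.310391: f=0.718161 → y ← -0.310391 + 0.23·0.718161 = -0.145214
s=1.460000, y=-0.145214: f=0.280109 → y ← -0.145214 + 0.23·0.280109 = -0.080789
s=1.690000, y=-0.080789: f=-0.064295 → y ← -0.080789 + 0.23·(-0.064295) = -0.095577
s=1.920000, y=-0.095577: f=-0.321846 → y ← -0.095577 + 0.23·(-0.321846) = -0.169601
y(2.15) ≈ -0.1696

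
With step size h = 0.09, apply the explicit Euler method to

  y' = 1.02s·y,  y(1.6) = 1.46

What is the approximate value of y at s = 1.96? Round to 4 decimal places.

2.6366

Euler: y_{n+1} = y_n + h·f(s_n, y_n).
s=1.600000, y=1.460000: f=2.382720 → y ← 1.460000 + 0.09·2.382720 = 1.674445
s=1.690000, y=1.674445: f=2.886408 → y ← 1.674445 + 0.09·2.886408 = 1.934222
s=1.780000, y=1.934222: f=3.511773 → y ← 1.934222 + 0.09·3.511773 = 2.250281
s=1.870000, y=2.250281: f=4.292186 → y ← 2.250281 + 0.09·4.292186 = 2.636578
y(1.96) ≈ 2.6366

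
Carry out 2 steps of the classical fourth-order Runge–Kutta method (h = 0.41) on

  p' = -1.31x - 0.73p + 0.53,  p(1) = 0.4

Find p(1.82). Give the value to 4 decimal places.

RK4: k1 = f(x_n, p_n); k2 = f(x_n + h/2, p_n + (h/2)·k1); k3 = f(x_n + h/2, p_n + (h/2)·k2); k4 = f(x_n + h, p_n + h·k3); p_{n+1} = p_n + (h/6)·(k1 + 2k2 + 2k3 + k4).
x=1.000000, p=0.400000:
  k1 = f(1.000000, 0.400000) = -1.072000
  k2 = f(1.205000, 0.180240) = -1.180125
  k3 = f(1.205000, 0.158074) = -1.163944
  k4 = f(1.410000, -0.077217) = -1.260731
  p ← 0.400000 + (0.41/6)·(k1 + 2k2 + 2k3 + k4) = -0.079759
x=1.410000, p=-0.079759:
  k1 = f(1.410000, -0.079759) = -1.258876
  k2 = f(1.615000, -0.337829) = -1.339035
  k3 = f(1.615000, -0.354262) = -1.327039
  k4 = f(1.820000, -0.623845) = -1.398793
  p ← -0.079759 + (0.41/6)·(k1 + 2k2 + 2k3 + k4) = -0.625730
p(1.82) ≈ -0.6257

-0.6257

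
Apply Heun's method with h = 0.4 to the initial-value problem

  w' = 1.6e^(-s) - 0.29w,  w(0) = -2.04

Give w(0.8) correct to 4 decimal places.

Heun: k1 = f(s_n, w_n); k2 = f(s_n + h, w_n + h·k1); w_{n+1} = w_n + (h/2)·(k1 + k2).
s=0.000000, w=-2.040000:
  k1 = f(0.000000, -2.040000) = 2.191600
  k2 = f(0.400000, -1.163360) = 1.409886
  w ← -2.040000 + (0.4/2)·(2.191600 + 1.409886) = -1.319703
s=0.400000, w=-1.319703:
  k1 = f(0.400000, -1.319703) = 1.455226
  k2 = f(0.800000, -0.737612) = 0.932834
  w ← -1.319703 + (0.4/2)·(1.455226 + 0.932834) = -0.842091
w(0.8) ≈ -0.8421

-0.8421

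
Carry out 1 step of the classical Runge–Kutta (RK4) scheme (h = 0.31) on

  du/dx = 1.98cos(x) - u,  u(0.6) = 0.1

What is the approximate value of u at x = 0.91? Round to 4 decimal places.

0.4532

RK4: k1 = f(x_n, u_n); k2 = f(x_n + h/2, u_n + (h/2)·k1); k3 = f(x_n + h/2, u_n + (h/2)·k2); k4 = f(x_n + h, u_n + h·k3); u_{n+1} = u_n + (h/6)·(k1 + 2k2 + 2k3 + k4).
x=0.600000, u=0.100000:
  k1 = f(0.600000, 0.100000) = 1.534165
  k2 = f(0.755000, 0.337796) = 1.104182
  k3 = f(0.755000, 0.271148) = 1.170829
  k4 = f(0.910000, 0.462957) = 0.752259
  u ← 0.100000 + (0.31/6)·(k1 + 2k2 + 2k3 + k4) = 0.453216
u(0.91) ≈ 0.4532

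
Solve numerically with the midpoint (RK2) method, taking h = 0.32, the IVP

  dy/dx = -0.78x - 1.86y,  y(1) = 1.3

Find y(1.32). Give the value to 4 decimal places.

Midpoint: k1 = f(x_n, y_n); k2 = f(x_n + h/2, y_n + (h/2)·k1); y_{n+1} = y_n + h·k2.
x=1.000000, y=1.300000:
  k1 = f(1.000000, 1.300000) = -3.198000
  k2 = f(1.160000, 0.788320) = -2.371075
  y ← 1.300000 + 0.32·(-2.371075) = 0.541256
y(1.32) ≈ 0.5413

0.5413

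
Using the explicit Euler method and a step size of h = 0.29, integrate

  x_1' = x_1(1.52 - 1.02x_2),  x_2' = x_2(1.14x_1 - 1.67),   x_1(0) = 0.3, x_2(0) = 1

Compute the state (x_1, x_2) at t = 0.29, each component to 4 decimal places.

Euler on (x_1,x_2): x_1_{n+1} = x_1_n + h·x_1', x_2_{n+1} = x_2_n + h·x_2'.
0.000000: (0.300000, 1.000000); f=(0.150000, -1.328000) → (0.343500, 0.614880)
(x_1(0.29), x_2(0.29)) ≈ (0.3435, 0.6149)

0.3435, 0.6149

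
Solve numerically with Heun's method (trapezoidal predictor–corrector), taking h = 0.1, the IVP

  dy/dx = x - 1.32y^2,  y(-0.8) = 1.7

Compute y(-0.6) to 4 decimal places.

1.0809

Heun: k1 = f(x_n, y_n); k2 = f(x_n + h, y_n + h·k1); y_{n+1} = y_n + (h/2)·(k1 + k2).
x=-0.800000, y=1.700000:
  k1 = f(-0.800000, 1.700000) = -4.614800
  k2 = f(-0.700000, 1.238520) = -2.724790
  y ← 1.700000 + (0.1/2)·(-4.614800 + (-2.724790)) = 1.333021
x=-0.700000, y=1.333021:
  k1 = f(-0.700000, 1.333021) = -3.045566
  k2 = f(-0.600000, 1.028464) = -1.996214
  y ← 1.333021 + (0.1/2)·(-3.045566 + (-1.996214)) = 1.080932
y(-0.6) ≈ 1.0809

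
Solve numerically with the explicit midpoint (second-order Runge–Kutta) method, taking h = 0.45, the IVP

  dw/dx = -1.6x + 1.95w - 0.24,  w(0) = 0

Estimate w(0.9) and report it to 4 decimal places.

Midpoint: k1 = f(x_n, w_n); k2 = f(x_n + h/2, w_n + (h/2)·k1); w_{n+1} = w_n + h·k2.
x=0.000000, w=0.000000:
  k1 = f(0.000000, 0.000000) = -0.240000
  k2 = f(0.225000, -0.054000) = -0.705300
  w ← 0.000000 + 0.45·(-0.705300) = -0.317385
x=0.450000, w=-0.317385:
  k1 = f(0.450000, -0.317385) = -1.578901
  k2 = f(0.675000, -0.672638) = -2.631643
  w ← -0.317385 + 0.45·(-2.631643) = -1.501625
w(0.9) ≈ -1.5016

-1.5016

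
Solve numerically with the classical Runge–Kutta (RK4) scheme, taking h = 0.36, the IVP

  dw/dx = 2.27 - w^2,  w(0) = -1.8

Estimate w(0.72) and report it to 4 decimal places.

RK4: k1 = f(x_n, w_n); k2 = f(x_n + h/2, w_n + (h/2)·k1); k3 = f(x_n + h/2, w_n + (h/2)·k2); k4 = f(x_n + h, w_n + h·k3); w_{n+1} = w_n + (h/6)·(k1 + 2k2 + 2k3 + k4).
x=0.000000, w=-1.800000:
  k1 = f(0.000000, -1.800000) = -0.970000
  k2 = f(0.180000, -1.974600) = -1.629045
  k3 = f(0.180000, -2.093228) = -2.111604
  k4 = f(0.360000, -2.560177) = -4.284509
  w ← -1.800000 + (0.36/6)·(k1 + 2k2 + 2k3 + k4) = -2.564148
x=0.360000, w=-2.564148:
  k1 = f(0.360000, -2.564148) = -4.304857
  k2 = f(0.540000, -3.339023) = -8.879072
  k3 = f(0.540000, -4.162381) = -15.055419
  k4 = f(0.720000, -7.984099) = -61.475843
  w ← -2.564148 + (0.36/6)·(k1 + 2k2 + 2k3 + k4) = -9.383129
w(0.72) ≈ -9.3831

-9.3831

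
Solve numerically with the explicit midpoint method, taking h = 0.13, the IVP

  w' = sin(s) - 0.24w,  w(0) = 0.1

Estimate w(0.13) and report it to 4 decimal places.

Midpoint: k1 = f(s_n, w_n); k2 = f(s_n + h/2, w_n + (h/2)·k1); w_{n+1} = w_n + h·k2.
s=0.000000, w=0.100000:
  k1 = f(0.000000, 0.100000) = -0.024000
  k2 = f(0.065000, 0.098440) = 0.041329
  w ← 0.100000 + 0.13·0.041329 = 0.105373
w(0.13) ≈ 0.1054

0.1054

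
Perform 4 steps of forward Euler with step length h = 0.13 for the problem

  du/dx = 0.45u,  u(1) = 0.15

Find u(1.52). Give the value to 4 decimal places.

Euler: u_{n+1} = u_n + h·f(x_n, u_n).
x=1.000000, u=0.150000: f=0.067500 → u ← 0.150000 + 0.13·0.067500 = 0.158775
x=1.130000, u=0.158775: f=0.071449 → u ← 0.158775 + 0.13·0.071449 = 0.168063
x=1.260000, u=0.168063: f=0.075629 → u ← 0.168063 + 0.13·0.075629 = 0.177895
x=1.390000, u=0.177895: f=0.080053 → u ← 0.177895 + 0.13·0.080053 = 0.188302
u(1.52) ≈ 0.1883

0.1883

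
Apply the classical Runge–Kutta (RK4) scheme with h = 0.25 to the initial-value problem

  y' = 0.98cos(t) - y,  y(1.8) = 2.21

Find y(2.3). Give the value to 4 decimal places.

RK4: k1 = f(t_n, y_n); k2 = f(t_n + h/2, y_n + (h/2)·k1); k3 = f(t_n + h/2, y_n + (h/2)·k2); k4 = f(t_n + h, y_n + h·k3); y_{n+1} = y_n + (h/6)·(k1 + 2k2 + 2k3 + k4).
t=1.800000, y=2.210000:
  k1 = f(1.800000, 2.210000) = -2.432658
  k2 = f(1.925000, 1.905918) = -2.245824
  k3 = f(1.925000, 1.929272) = -2.269179
  k4 = f(2.050000, 1.642705) = -2.094557
  y ← 2.210000 + (0.25/6)·(k1 + 2k2 + 2k3 + k4) = 1.645116
t=2.050000, y=1.645116:
  k1 = f(2.050000, 1.645116) = -2.096967
  k2 = f(2.175000, 1.382995) = -1.939740
  k3 = f(2.175000, 1.402648) = -1.959393
  k4 = f(2.300000, 1.155268) = -1.808218
  y ← 1.645116 + (0.25/6)·(k1 + 2k2 + 2k3 + k4) = 1.157472
y(2.3) ≈ 1.1575

1.1575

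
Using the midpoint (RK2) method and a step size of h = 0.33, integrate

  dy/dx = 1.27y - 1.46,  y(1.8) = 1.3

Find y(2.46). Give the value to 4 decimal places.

1.4911

Midpoint: k1 = f(x_n, y_n); k2 = f(x_n + h/2, y_n + (h/2)·k1); y_{n+1} = y_n + h·k2.
x=1.800000, y=1.300000:
  k1 = f(1.800000, 1.300000) = 0.191000
  k2 = f(1.965000, 1.331515) = 0.231024
  y ← 1.300000 + 0.33·0.231024 = 1.376238
x=2.130000, y=1.376238:
  k1 = f(2.130000, 1.376238) = 0.287822
  k2 = f(2.295000, 1.423729) = 0.348135
  y ← 1.376238 + 0.33·0.348135 = 1.491123
y(2.46) ≈ 1.4911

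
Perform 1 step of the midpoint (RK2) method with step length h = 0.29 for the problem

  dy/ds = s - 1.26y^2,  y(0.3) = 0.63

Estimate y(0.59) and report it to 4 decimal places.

Midpoint: k1 = f(s_n, y_n); k2 = f(s_n + h/2, y_n + (h/2)·k1); y_{n+1} = y_n + h·k2.
s=0.300000, y=0.630000:
  k1 = f(0.300000, 0.630000) = -0.200094
  k2 = f(0.445000, 0.600986) = -0.010093
  y ← 0.630000 + 0.29·(-0.010093) = 0.627073
y(0.59) ≈ 0.6271

0.6271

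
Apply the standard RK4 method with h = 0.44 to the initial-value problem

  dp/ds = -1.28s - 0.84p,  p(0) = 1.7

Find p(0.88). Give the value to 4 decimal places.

0.4186

RK4: k1 = f(s_n, p_n); k2 = f(s_n + h/2, p_n + (h/2)·k1); k3 = f(s_n + h/2, p_n + (h/2)·k2); k4 = f(s_n + h, p_n + h·k3); p_{n+1} = p_n + (h/6)·(k1 + 2k2 + 2k3 + k4).
s=0.000000, p=1.700000:
  k1 = f(0.000000, 1.700000) = -1.428000
  k2 = f(0.220000, 1.385840) = -1.445706
  k3 = f(0.220000, 1.381945) = -1.442434
  k4 = f(0.440000, 1.065329) = -1.458077
  p ← 1.700000 + (0.44/6)·(k1 + 2k2 + 2k3 + k4) = 1.064761
s=0.440000, p=1.064761:
  k1 = f(0.440000, 1.064761) = -1.457599
  k2 = f(0.660000, 0.744089) = -1.469835
  k3 = f(0.660000, 0.741397) = -1.467573
  k4 = f(0.880000, 0.419028) = -1.478384
  p ← 1.064761 + (0.44/6)·(k1 + 2k2 + 2k3 + k4) = 0.418635
p(0.88) ≈ 0.4186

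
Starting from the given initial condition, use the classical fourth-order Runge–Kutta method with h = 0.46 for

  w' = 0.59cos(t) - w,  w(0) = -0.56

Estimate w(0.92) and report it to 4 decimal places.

RK4: k1 = f(t_n, w_n); k2 = f(t_n + h/2, w_n + (h/2)·k1); k3 = f(t_n + h/2, w_n + (h/2)·k2); k4 = f(t_n + h, w_n + h·k3); w_{n+1} = w_n + (h/6)·(k1 + 2k2 + 2k3 + k4).
t=0.000000, w=-0.560000:
  k1 = f(0.000000, -0.560000) = 1.150000
  k2 = f(0.230000, -0.295500) = 0.869963
  k3 = f(0.230000, -0.359908) = 0.934372
  k4 = f(0.460000, -0.130189) = 0.658860
  w ← -0.560000 + (0.46/6)·(k1 + 2k2 + 2k3 + k4) = -0.144656
t=0.460000, w=-0.144656:
  k1 = f(0.460000, -0.144656) = 0.673327
  k2 = f(0.690000, 0.010209) = 0.444826
  k3 = f(0.690000, -0.042346) = 0.497381
  k4 = f(0.920000, 0.084139) = 0.273295
  w ← -0.144656 + (0.46/6)·(k1 + 2k2 + 2k3 + k4) = 0.072390
w(0.92) ≈ 0.0724

0.0724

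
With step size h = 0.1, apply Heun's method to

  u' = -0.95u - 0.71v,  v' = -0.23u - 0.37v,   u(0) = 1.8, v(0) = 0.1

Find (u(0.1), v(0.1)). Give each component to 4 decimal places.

Heun on (u,v): k1 = f(t_n, state_n); k2 = f(t_n + h, state_n + h·k1); state_{n+1} = state_n + (h/2)·(k1 + k2).
0.000000: (1.800000, 0.100000)
  k1 = (-1.781000, -0.451000)
  predictor → (1.621900, 0.054900)
  k2 = (-1.579784, -0.393350)
  → (1.631961, 0.057782)
(u(0.1), v(0.1)) ≈ (1.6320, 0.0578)

1.6320, 0.0578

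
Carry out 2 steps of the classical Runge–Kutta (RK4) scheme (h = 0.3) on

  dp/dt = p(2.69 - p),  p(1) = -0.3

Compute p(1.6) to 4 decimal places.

RK4: k1 = f(t_n, p_n); k2 = f(t_n + h/2, p_n + (h/2)·k1); k3 = f(t_n + h/2, p_n + (h/2)·k2); k4 = f(t_n + h, p_n + h·k3); p_{n+1} = p_n + (h/6)·(k1 + 2k2 + 2k3 + k4).
t=1.000000, p=-0.300000:
  k1 = f(1.000000, -0.300000) = -0.897000
  k2 = f(1.150000, -0.434550) = -1.357773
  k3 = f(1.150000, -0.503666) = -1.608541
  k4 = f(1.300000, -0.782562) = -2.717496
  p ← -0.300000 + (0.3/6)·(k1 + 2k2 + 2k3 + k4) = -0.777356
t=1.300000, p=-0.777356:
  k1 = f(1.300000, -0.777356) = -2.695371
  k2 = f(1.450000, -1.181662) = -4.574995
  k3 = f(1.450000, -1.463605) = -6.079240
  k4 = f(1.600000, -2.601128) = -13.762903
  p ← -0.777356 + (0.3/6)·(k1 + 2k2 + 2k3 + k4) = -2.665693
p(1.6) ≈ -2.6657

-2.6657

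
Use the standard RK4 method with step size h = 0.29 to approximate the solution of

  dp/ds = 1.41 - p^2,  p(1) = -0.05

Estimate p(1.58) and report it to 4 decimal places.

RK4: k1 = f(s_n, p_n); k2 = f(s_n + h/2, p_n + (h/2)·k1); k3 = f(s_n + h/2, p_n + (h/2)·k2); k4 = f(s_n + h, p_n + h·k3); p_{n+1} = p_n + (h/6)·(k1 + 2k2 + 2k3 + k4).
s=1.000000, p=-0.050000:
  k1 = f(1.000000, -0.050000) = 1.407500
  k2 = f(1.145000, 0.154087) = 1.386257
  k3 = f(1.145000, 0.151007) = 1.387197
  k4 = f(1.290000, 0.352287) = 1.285894
  p ← -0.050000 + (0.29/6)·(k1 + 2k2 + 2k3 + k4) = 0.348281
s=1.290000, p=0.348281:
  k1 = f(1.290000, 0.348281) = 1.288700
  k2 = f(1.435000, 0.535143) = 1.123622
  k3 = f(1.435000, 0.511206) = 1.148668
  k4 = f(1.580000, 0.681395) = 0.945701
  p ← 0.348281 + (0.29/6)·(k1 + 2k2 + 2k3 + k4) = 0.675932
p(1.58) ≈ 0.6759

0.6759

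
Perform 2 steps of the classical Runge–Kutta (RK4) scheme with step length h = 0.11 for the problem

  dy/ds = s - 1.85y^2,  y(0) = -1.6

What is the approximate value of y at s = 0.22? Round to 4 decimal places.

RK4: k1 = f(s_n, y_n); k2 = f(s_n + h/2, y_n + (h/2)·k1); k3 = f(s_n + h/2, y_n + (h/2)·k2); k4 = f(s_n + h, y_n + h·k3); y_{n+1} = y_n + (h/6)·(k1 + 2k2 + 2k3 + k4).
s=0.000000, y=-1.600000:
  k1 = f(0.000000, -1.600000) = -4.736000
  k2 = f(0.055000, -1.860480) = -6.348564
  k3 = f(0.055000, -1.949171) = -6.973645
  k4 = f(0.110000, -2.367101) = -10.255859
  y ← -1.600000 + (0.11/6)·(k1 + 2k2 + 2k3 + k4) = -2.363332
s=0.110000, y=-2.363332:
  k1 = f(0.110000, -2.363332) = -10.222873
  k2 = f(0.165000, -2.925590) = -15.669290
  k3 = f(0.165000, -3.225143) = -19.077859
  k4 = f(0.220000, -4.461896) = -36.610758
  y ← -2.363332 + (0.11/6)·(k1 + 2k2 + 2k3 + k4) = -4.496010
y(0.22) ≈ -4.4960

-4.4960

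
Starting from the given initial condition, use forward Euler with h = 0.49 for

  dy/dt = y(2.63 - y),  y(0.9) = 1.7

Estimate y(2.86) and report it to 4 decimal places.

2.6329

Euler: y_{n+1} = y_n + h·f(t_n, y_n).
t=0.900000, y=1.700000: f=1.581000 → y ← 1.700000 + 0.49·1.581000 = 2.474690
t=1.390000, y=2.474690: f=0.384344 → y ← 2.474690 + 0.49·0.384344 = 2.663019
t=1.880000, y=2.663019: f=-0.087929 → y ← 2.663019 + 0.49·(-0.087929) = 2.619933
t=2.370000, y=2.619933: f=0.026374 → y ← 2.619933 + 0.49·0.026374 = 2.632857
y(2.86) ≈ 2.6329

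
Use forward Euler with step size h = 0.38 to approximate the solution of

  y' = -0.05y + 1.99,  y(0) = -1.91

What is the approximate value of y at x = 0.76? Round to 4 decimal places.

-0.3401

Euler: y_{n+1} = y_n + h·f(x_n, y_n).
x=0.000000, y=-1.910000: f=2.085500 → y ← -1.910000 + 0.38·2.085500 = -1.117510
x=0.380000, y=-1.117510: f=2.045876 → y ← -1.117510 + 0.38·2.045876 = -0.340077
y(0.76) ≈ -0.3401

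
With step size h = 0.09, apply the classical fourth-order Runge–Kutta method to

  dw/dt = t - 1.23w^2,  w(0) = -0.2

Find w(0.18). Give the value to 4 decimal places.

RK4: k1 = f(t_n, w_n); k2 = f(t_n + h/2, w_n + (h/2)·k1); k3 = f(t_n + h/2, w_n + (h/2)·k2); k4 = f(t_n + h, w_n + h·k3); w_{n+1} = w_n + (h/6)·(k1 + 2k2 + 2k3 + k4).
t=0.000000, w=-0.200000:
  k1 = f(0.000000, -0.200000) = -0.049200
  k2 = f(0.045000, -0.202214) = -0.005295
  k3 = f(0.045000, -0.200238) = -0.004317
  k4 = f(0.090000, -0.200389) = 0.040609
  w ← -0.200000 + (0.09/6)·(k1 + 2k2 + 2k3 + k4) = -0.200417
t=0.090000, w=-0.200417:
  k1 = f(0.090000, -0.200417) = 0.040594
  k2 = f(0.135000, -0.198590) = 0.086491
  k3 = f(0.135000, -0.196525) = 0.087495
  k4 = f(0.180000, -0.192543) = 0.134401
  w ← -0.200417 + (0.09/6)·(k1 + 2k2 + 2k3 + k4) = -0.192573
w(0.18) ≈ -0.1926

-0.1926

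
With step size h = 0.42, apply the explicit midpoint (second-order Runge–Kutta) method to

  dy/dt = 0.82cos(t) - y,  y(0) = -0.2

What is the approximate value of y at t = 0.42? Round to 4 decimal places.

Midpoint: k1 = f(t_n, y_n); k2 = f(t_n + h/2, y_n + (h/2)·k1); y_{n+1} = y_n + h·k2.
t=0.000000, y=-0.200000:
  k1 = f(0.000000, -0.200000) = 1.020000
  k2 = f(0.210000, 0.014200) = 0.787785
  y ← -0.200000 + 0.42·0.787785 = 0.130870
y(0.42) ≈ 0.1309

0.1309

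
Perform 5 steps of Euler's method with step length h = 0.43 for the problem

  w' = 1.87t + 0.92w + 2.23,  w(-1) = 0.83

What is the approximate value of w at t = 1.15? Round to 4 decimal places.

Euler: w_{n+1} = w_n + h·f(t_n, w_n).
t=-1.000000, w=0.830000: f=1.123600 → w ← 0.830000 + 0.43·1.123600 = 1.313148
t=-0.570000, w=1.313148: f=2.372196 → w ← 1.313148 + 0.43·2.372196 = 2.333192
t=-0.140000, w=2.333192: f=4.114737 → w ← 2.333192 + 0.43·4.114737 = 4.102529
t=0.290000, w=4.102529: f=6.546627 → w ← 4.102529 + 0.43·6.546627 = 6.917579
t=0.720000, w=6.917579: f=9.940573 → w ← 6.917579 + 0.43·9.940573 = 11.192025
w(1.15) ≈ 11.1920

11.1920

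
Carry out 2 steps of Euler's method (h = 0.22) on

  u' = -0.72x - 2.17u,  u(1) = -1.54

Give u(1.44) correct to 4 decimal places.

-0.6966

Euler: u_{n+1} = u_n + h·f(x_n, u_n).
x=1.000000, u=-1.540000: f=2.621800 → u ← -1.540000 + 0.22·2.621800 = -0.963204
x=1.220000, u=-0.963204: f=1.211753 → u ← -0.963204 + 0.22·1.211753 = -0.696618
u(1.44) ≈ -0.6966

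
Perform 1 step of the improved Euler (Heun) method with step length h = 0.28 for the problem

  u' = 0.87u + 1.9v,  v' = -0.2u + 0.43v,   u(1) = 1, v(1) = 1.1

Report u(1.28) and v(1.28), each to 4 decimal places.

Heun on (u,v): k1 = f(x_n, state_n); k2 = f(x_n + h, state_n + h·k1); state_{n+1} = state_n + (h/2)·(k1 + k2).
1.000000: (1.000000, 1.100000)
  k1 = (2.960000, 0.273000)
  predictor → (1.828800, 1.176440)
  k2 = (3.826292, 0.140109)
  → (1.950081, 1.157835)
(u(1.28), v(1.28)) ≈ (1.9501, 1.1578)

1.9501, 1.1578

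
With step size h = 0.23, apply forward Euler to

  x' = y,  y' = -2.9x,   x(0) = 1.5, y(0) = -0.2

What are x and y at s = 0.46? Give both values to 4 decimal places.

Euler on (x,y): x_{n+1} = x_n + h·x', y_{n+1} = y_n + h·y'.
0.000000: (1.500000, -0.200000); f=(-0.200000, -4.350000) → (1.454000, -1.200500)
0.230000: (1.454000, -1.200500); f=(-1.200500, -4.216600) → (1.177885, -2.170318)
(x(0.46), y(0.46)) ≈ (1.1779, -2.1703)

1.1779, -2.1703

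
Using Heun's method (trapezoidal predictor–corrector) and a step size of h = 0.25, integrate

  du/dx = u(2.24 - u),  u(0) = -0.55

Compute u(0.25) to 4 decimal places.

Heun: k1 = f(x_n, u_n); k2 = f(x_n + h, u_n + h·k1); u_{n+1} = u_n + (h/2)·(k1 + k2).
x=0.000000, u=-0.550000:
  k1 = f(0.000000, -0.550000) = -1.534500
  k2 = f(0.250000, -0.933625) = -2.962976
  u ← -0.550000 + (0.25/2)·(-1.534500 + (-2.962976)) = -1.112184
u(0.25) ≈ -1.1122

-1.1122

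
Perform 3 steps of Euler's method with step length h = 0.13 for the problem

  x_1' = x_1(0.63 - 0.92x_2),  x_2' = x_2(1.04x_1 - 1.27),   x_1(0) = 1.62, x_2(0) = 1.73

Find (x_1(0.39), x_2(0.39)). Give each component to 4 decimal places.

1.0507, 1.8725

Euler on (x_1,x_2): x_1_{n+1} = x_1_n + h·x_1', x_2_{n+1} = x_2_n + h·x_2'.
0.000000: (1.620000, 1.730000); f=(-1.557792, 0.717604) → (1.417487, 1.823289)
0.130000: (1.417487, 1.823289); f=(-1.484712, 0.372291) → (1.224474, 1.871686)
0.260000: (1.224474, 1.871686); f=(-1.337067, 0.006464) → (1.050656, 1.872527)
(x_1(0.39), x_2(0.39)) ≈ (1.0507, 1.8725)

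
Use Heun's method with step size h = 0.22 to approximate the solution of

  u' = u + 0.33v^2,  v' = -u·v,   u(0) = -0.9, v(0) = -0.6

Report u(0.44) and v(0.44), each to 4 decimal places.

Heun on (u,v): k1 = f(s_n, state_n); k2 = f(s_n + h, state_n + h·k1); state_{n+1} = state_n + (h/2)·(k1 + k2).
0.000000: (-0.900000, -0.600000)
  k1 = (-0.781200, -0.540000)
  predictor → (-1.071864, -0.718800)
  k2 = (-0.901362, -0.770456)
  → (-1.085082, -0.744150)
0.220000: (-1.085082, -0.744150)
  k1 = (-0.902341, -0.807464)
  predictor → (-1.283597, -0.921792)
  k2 = (-1.003196, -1.183210)
  → (-1.294691, -0.963124)
(u(0.44), v(0.44)) ≈ (-1.2947, -0.9631)

-1.2947, -0.9631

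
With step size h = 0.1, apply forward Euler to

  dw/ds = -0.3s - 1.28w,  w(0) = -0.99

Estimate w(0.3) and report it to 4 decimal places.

Euler: w_{n+1} = w_n + h·f(s_n, w_n).
s=0.000000, w=-0.990000: f=1.267200 → w ← -0.990000 + 0.1·1.267200 = -0.863280
s=0.100000, w=-0.863280: f=1.074998 → w ← -0.863280 + 0.1·1.074998 = -0.755780
s=0.200000, w=-0.755780: f=0.907399 → w ← -0.755780 + 0.1·0.907399 = -0.665040
w(0.3) ≈ -0.6650

-0.6650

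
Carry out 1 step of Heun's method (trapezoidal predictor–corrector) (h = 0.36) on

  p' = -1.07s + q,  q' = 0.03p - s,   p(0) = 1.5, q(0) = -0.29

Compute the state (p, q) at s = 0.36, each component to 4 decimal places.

Heun on (p,q): k1 = f(s_n, state_n); k2 = f(s_n + h, state_n + h·k1); state_{n+1} = state_n + (h/2)·(k1 + k2).
0.000000: (1.500000, -0.290000)
  k1 = (-0.290000, 0.045000)
  predictor → (1.395600, -0.273800)
  k2 = (-0.659000, -0.318132)
  → (1.329180, -0.339164)
(p(0.36), q(0.36)) ≈ (1.3292, -0.3392)

1.3292, -0.3392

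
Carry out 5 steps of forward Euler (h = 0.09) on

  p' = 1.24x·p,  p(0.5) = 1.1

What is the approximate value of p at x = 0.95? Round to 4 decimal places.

Euler: p_{n+1} = p_n + h·f(x_n, p_n).
x=0.500000, p=1.100000: f=0.682000 → p ← 1.100000 + 0.09·0.682000 = 1.161380
x=0.590000, p=1.161380: f=0.849666 → p ← 1.161380 + 0.09·0.849666 = 1.237850
x=0.680000, p=1.237850: f=1.043755 → p ← 1.237850 + 0.09·1.043755 = 1.331788
x=0.770000, p=1.331788: f=1.271591 → p ← 1.331788 + 0.09·1.271591 = 1.446231
x=0.860000, p=1.446231: f=1.542261 → p ← 1.446231 + 0.09·1.542261 = 1.585035
p(0.95) ≈ 1.5850

1.5850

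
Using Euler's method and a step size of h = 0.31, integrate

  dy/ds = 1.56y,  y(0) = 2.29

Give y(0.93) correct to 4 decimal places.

Euler: y_{n+1} = y_n + h·f(s_n, y_n).
s=0.000000, y=2.290000: f=3.572400 → y ← 2.290000 + 0.31·3.572400 = 3.397444
s=0.310000, y=3.397444: f=5.300013 → y ← 3.397444 + 0.31·5.300013 = 5.040448
s=0.620000, y=5.040448: f=7.863099 → y ← 5.040448 + 0.31·7.863099 = 7.478009
y(0.93) ≈ 7.4780

7.4780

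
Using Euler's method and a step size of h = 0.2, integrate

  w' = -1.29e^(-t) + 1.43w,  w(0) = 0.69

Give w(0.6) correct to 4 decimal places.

Euler: w_{n+1} = w_n + h·f(t_n, w_n).
t=0.000000, w=0.690000: f=-0.303300 → w ← 0.690000 + 0.2·(-0.303300) = 0.629340
t=0.200000, w=0.629340: f=-0.156206 → w ← 0.629340 + 0.2·(-0.156206) = 0.598099
t=0.400000, w=0.598099: f=-0.009432 → w ← 0.598099 + 0.2·(-0.009432) = 0.596212
w(0.6) ≈ 0.5962

0.5962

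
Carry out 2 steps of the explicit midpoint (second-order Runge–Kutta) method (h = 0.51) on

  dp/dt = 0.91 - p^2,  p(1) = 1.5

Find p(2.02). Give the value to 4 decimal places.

Midpoint: k1 = f(t_n, p_n); k2 = f(t_n + h/2, p_n + (h/2)·k1); p_{n+1} = p_n + h·k2.
t=1.000000, p=1.500000:
  k1 = f(1.000000, 1.500000) = -1.340000
  k2 = f(1.255000, 1.158300) = -0.431659
  p ← 1.500000 + 0.51·(-0.431659) = 1.279854
t=1.510000, p=1.279854:
  k1 = f(1.510000, 1.279854) = -0.728026
  k2 = f(1.765000, 1.094207) = -0.287290
  p ← 1.279854 + 0.51·(-0.287290) = 1.133336
p(2.02) ≈ 1.1333

1.1333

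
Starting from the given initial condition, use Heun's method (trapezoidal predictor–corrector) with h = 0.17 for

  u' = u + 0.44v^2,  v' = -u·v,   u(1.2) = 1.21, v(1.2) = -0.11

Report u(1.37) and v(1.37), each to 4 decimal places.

1.4340, -0.0882

Heun on (u,v): k1 = f(t_n, state_n); k2 = f(t_n + h, state_n + h·k1); state_{n+1} = state_n + (h/2)·(k1 + k2).
1.200000: (1.210000, -0.110000)
  k1 = (1.215324, 0.133100)
  predictor → (1.416605, -0.087373)
  k2 = (1.419964, 0.123773)
  → (1.433999, -0.088166)
(u(1.37), v(1.37)) ≈ (1.4340, -0.0882)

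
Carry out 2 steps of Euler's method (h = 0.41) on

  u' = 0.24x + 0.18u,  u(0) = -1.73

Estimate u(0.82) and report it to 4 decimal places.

-1.9544

Euler: u_{n+1} = u_n + h·f(x_n, u_n).
x=0.000000, u=-1.730000: f=-0.311400 → u ← -1.730000 + 0.41·(-0.311400) = -1.857674
x=0.410000, u=-1.857674: f=-0.235981 → u ← -1.857674 + 0.41·(-0.235981) = -1.954426
u(0.82) ≈ -1.9544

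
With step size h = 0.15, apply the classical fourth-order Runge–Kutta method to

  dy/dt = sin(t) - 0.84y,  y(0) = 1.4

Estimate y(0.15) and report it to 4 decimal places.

RK4: k1 = f(t_n, y_n); k2 = f(t_n + h/2, y_n + (h/2)·k1); k3 = f(t_n + h/2, y_n + (h/2)·k2); k4 = f(t_n + h, y_n + h·k3); y_{n+1} = y_n + (h/6)·(k1 + 2k2 + 2k3 + k4).
t=0.000000, y=1.400000:
  k1 = f(0.000000, 1.400000) = -1.176000
  k2 = f(0.075000, 1.311800) = -1.026982
  k3 = f(0.075000, 1.322976) = -1.036370
  k4 = f(0.150000, 1.244544) = -0.895979
  y ← 1.400000 + (0.15/6)·(k1 + 2k2 + 2k3 + k4) = 1.245033
y(0.15) ≈ 1.2450

1.2450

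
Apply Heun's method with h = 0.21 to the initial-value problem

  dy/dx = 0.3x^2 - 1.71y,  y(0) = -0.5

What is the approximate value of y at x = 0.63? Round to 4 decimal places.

Heun: k1 = f(x_n, y_n); k2 = f(x_n + h, y_n + h·k1); y_{n+1} = y_n + (h/2)·(k1 + k2).
x=0.000000, y=-0.500000:
  k1 = f(0.000000, -0.500000) = 0.855000
  k2 = f(0.210000, -0.320450) = 0.561199
  y ← -0.500000 + (0.21/2)·(0.855000 + 0.561199) = -0.351299
x=0.210000, y=-0.351299:
  k1 = f(0.210000, -0.351299) = 0.613951
  k2 = f(0.420000, -0.222369) = 0.433171
  y ← -0.351299 + (0.21/2)·(0.613951 + 0.433171) = -0.241351
x=0.420000, y=-0.241351:
  k1 = f(0.420000, -0.241351) = 0.465630
  k2 = f(0.630000, -0.143569) = 0.364573
  y ← -0.241351 + (0.21/2)·(0.465630 + 0.364573) = -0.154180
y(0.63) ≈ -0.1542

-0.1542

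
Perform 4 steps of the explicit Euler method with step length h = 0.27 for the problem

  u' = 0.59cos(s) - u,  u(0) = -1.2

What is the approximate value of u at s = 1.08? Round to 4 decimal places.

0.0126

Euler: u_{n+1} = u_n + h·f(s_n, u_n).
s=0.000000, u=-1.200000: f=1.790000 → u ← -1.200000 + 0.27·1.790000 = -0.716700
s=0.270000, u=-0.716700: f=1.285325 → u ← -0.716700 + 0.27·1.285325 = -0.369662
s=0.540000, u=-0.369662: f=0.875710 → u ← -0.369662 + 0.27·0.875710 = -0.133220
s=0.810000, u=-0.133220: f=0.540025 → u ← -0.133220 + 0.27·0.540025 = 0.012586
u(1.08) ≈ 0.0126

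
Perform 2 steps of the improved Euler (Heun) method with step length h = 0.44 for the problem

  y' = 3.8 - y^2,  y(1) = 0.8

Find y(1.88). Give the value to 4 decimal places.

1.4940

Heun: k1 = f(s_n, y_n); k2 = f(s_n + h, y_n + h·k1); y_{n+1} = y_n + (h/2)·(k1 + k2).
s=1.000000, y=0.800000:
  k1 = f(1.000000, 0.800000) = 3.160000
  k2 = f(1.440000, 2.190400) = -0.997852
  y ← 0.800000 + (0.44/2)·(3.160000 + (-0.997852)) = 1.275673
s=1.440000, y=1.275673:
  k1 = f(1.440000, 1.275673) = 2.172660
  k2 = f(1.880000, 2.231643) = -1.180229
  y ← 1.275673 + (0.44/2)·(2.172660 + (-1.180229)) = 1.494007
y(1.88) ≈ 1.4940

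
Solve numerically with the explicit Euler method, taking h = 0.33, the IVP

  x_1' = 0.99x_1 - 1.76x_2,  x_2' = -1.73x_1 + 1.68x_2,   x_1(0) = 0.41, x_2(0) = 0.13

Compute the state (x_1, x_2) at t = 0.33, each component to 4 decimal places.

0.4684, -0.0320

Euler on (x_1,x_2): x_1_{n+1} = x_1_n + h·x_1', x_2_{n+1} = x_2_n + h·x_2'.
0.000000: (0.410000, 0.130000); f=(0.177100, -0.490900) → (0.468443, -0.031997)
(x_1(0.33), x_2(0.33)) ≈ (0.4684, -0.0320)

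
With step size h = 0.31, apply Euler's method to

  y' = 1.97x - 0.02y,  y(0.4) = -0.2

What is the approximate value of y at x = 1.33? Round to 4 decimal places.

Euler: y_{n+1} = y_n + h·f(x_n, y_n).
x=0.400000, y=-0.200000: f=0.792000 → y ← -0.200000 + 0.31·0.792000 = 0.045520
x=0.710000, y=0.045520: f=1.397790 → y ← 0.045520 + 0.31·1.397790 = 0.478835
x=1.020000, y=0.478835: f=1.999823 → y ← 0.478835 + 0.31·1.999823 = 1.098780
y(1.33) ≈ 1.0988

1.0988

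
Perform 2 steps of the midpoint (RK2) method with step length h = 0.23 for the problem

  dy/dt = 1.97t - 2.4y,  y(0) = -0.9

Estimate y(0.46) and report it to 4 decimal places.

Midpoint: k1 = f(t_n, y_n); k2 = f(t_n + h/2, y_n + (h/2)·k1); y_{n+1} = y_n + h·k2.
t=0.000000, y=-0.900000:
  k1 = f(0.000000, -0.900000) = 2.160000
  k2 = f(0.115000, -0.651600) = 1.790390
  y ← -0.900000 + 0.23·1.790390 = -0.488210
t=0.230000, y=-0.488210:
  k1 = f(0.230000, -0.488210) = 1.624805
  k2 = f(0.345000, -0.301358) = 1.402909
  y ← -0.488210 + 0.23·1.402909 = -0.165541
y(0.46) ≈ -0.1655

-0.1655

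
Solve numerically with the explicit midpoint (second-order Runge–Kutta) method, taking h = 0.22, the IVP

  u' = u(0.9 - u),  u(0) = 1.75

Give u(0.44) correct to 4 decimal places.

Midpoint: k1 = f(t_n, u_n); k2 = f(t_n + h/2, u_n + (h/2)·k1); u_{n+1} = u_n + h·k2.
t=0.000000, u=1.750000:
  k1 = f(0.000000, 1.750000) = -1.487500
  k2 = f(0.110000, 1.586375) = -1.088848
  u ← 1.750000 + 0.22·(-1.088848) = 1.510453
t=0.220000, u=1.510453:
  k1 = f(0.220000, 1.510453) = -0.922061
  k2 = f(0.330000, 1.409027) = -0.717232
  u ← 1.510453 + 0.22·(-0.717232) = 1.352662
u(0.44) ≈ 1.3527

1.3527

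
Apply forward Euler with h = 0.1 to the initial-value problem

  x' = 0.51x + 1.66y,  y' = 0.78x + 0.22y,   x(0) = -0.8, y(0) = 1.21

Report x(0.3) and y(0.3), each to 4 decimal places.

Euler on (x,y): x_{n+1} = x_n + h·x', y_{n+1} = y_n + h·y'.
0.000000: (-0.800000, 1.210000); f=(1.600600, -0.357800) → (-0.639940, 1.174220)
0.100000: (-0.639940, 1.174220); f=(1.622836, -0.240825) → (-0.477656, 1.150138)
0.200000: (-0.477656, 1.150138); f=(1.665624, -0.119542) → (-0.311094, 1.138183)
(x(0.3), y(0.3)) ≈ (-0.3111, 1.1382)

-0.3111, 1.1382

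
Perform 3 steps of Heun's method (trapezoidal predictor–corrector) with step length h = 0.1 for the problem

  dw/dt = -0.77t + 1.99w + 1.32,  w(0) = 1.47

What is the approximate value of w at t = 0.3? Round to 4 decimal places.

Heun: k1 = f(t_n, w_n); k2 = f(t_n + h, w_n + h·k1); w_{n+1} = w_n + (h/2)·(k1 + k2).
t=0.000000, w=1.470000:
  k1 = f(0.000000, 1.470000) = 4.245300
  k2 = f(0.100000, 1.894530) = 5.013115
  w ← 1.470000 + (0.1/2)·(4.245300 + 5.013115) = 1.932921
t=0.100000, w=1.932921:
  k1 = f(0.100000, 1.932921) = 5.089512
  k2 = f(0.200000, 2.441872) = 6.025325
  w ← 1.932921 + (0.1/2)·(5.089512 + 6.025325) = 2.488663
t=0.200000, w=2.488663:
  k1 = f(0.200000, 2.488663) = 6.118439
  k2 = f(0.300000, 3.100506) = 7.259008
  w ← 2.488663 + (0.1/2)·(6.118439 + 7.259008) = 3.157535
w(0.3) ≈ 3.1575

3.1575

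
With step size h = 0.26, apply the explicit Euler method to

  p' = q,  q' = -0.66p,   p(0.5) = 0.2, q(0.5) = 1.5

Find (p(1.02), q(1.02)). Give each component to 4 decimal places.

0.9711, 1.3644

Euler on (p,q): p_{n+1} = p_n + h·p', q_{n+1} = q_n + h·q'.
0.500000: (0.200000, 1.500000); f=(1.500000, -0.132000) → (0.590000, 1.465680)
0.760000: (0.590000, 1.465680); f=(1.465680, -0.389400) → (0.971077, 1.364436)
(p(1.02), q(1.02)) ≈ (0.9711, 1.3644)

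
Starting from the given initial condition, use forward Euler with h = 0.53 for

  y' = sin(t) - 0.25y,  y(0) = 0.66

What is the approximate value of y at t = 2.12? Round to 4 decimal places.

1.5064

Euler: y_{n+1} = y_n + h·f(t_n, y_n).
t=0.000000, y=0.660000: f=-0.165000 → y ← 0.660000 + 0.53·(-0.165000) = 0.572550
t=0.530000, y=0.572550: f=0.362396 → y ← 0.572550 + 0.53·0.362396 = 0.764620
t=1.060000, y=0.764620: f=0.681201 → y ← 0.764620 + 0.53·0.681201 = 1.125656
t=1.590000, y=1.125656: f=0.718402 → y ← 1.125656 + 0.53·0.718402 = 1.506409
y(2.12) ≈ 1.5064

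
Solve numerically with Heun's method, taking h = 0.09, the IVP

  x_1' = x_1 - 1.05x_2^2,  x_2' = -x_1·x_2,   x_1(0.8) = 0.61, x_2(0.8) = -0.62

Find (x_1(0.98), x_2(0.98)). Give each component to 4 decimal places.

0.6586, -0.5534

Heun on (x_1,x_2): k1 = f(s_n, state_n); k2 = f(s_n + h, state_n + h·k1); state_{n+1} = state_n + (h/2)·(k1 + k2).
0.800000: (0.610000, -0.620000)
  k1 = (0.206380, 0.378200)
  predictor → (0.628574, -0.585962)
  k2 = (0.268055, 0.368321)
  → (0.631350, -0.586407)
0.890000: (0.631350, -0.586407)
  k1 = (0.270283, 0.370228)
  predictor → (0.655675, -0.553086)
  k2 = (0.334476, 0.362645)
  → (0.658564, -0.553427)
(x_1(0.98), x_2(0.98)) ≈ (0.6586, -0.5534)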